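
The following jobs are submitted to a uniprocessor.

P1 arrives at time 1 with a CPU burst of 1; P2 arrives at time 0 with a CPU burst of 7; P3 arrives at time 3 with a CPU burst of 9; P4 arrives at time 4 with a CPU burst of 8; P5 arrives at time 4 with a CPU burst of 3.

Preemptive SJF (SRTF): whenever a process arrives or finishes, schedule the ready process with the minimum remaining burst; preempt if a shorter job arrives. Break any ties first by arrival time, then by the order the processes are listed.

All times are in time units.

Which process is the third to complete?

P2

Schedule: | P2 0-1 | P1 1-2 | P2 2-4 | P5 4-7 | P2 7-11 | P4 11-19 | P3 19-28 |
Completion: P1=2  P2=11  P3=28  P4=19  P5=7
Finish order: P1 → P5 → P2 → P4 → P3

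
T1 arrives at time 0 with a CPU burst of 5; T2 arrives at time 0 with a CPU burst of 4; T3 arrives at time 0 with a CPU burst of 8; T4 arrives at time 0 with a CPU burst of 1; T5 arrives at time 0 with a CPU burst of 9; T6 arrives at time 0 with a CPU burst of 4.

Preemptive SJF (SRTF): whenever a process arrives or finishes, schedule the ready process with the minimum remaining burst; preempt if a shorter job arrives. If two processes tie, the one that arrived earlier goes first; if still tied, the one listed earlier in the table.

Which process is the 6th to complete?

T5

Schedule: | T4 0-1 | T2 1-5 | T6 5-9 | T1 9-14 | T3 14-22 | T5 22-31 |
Completion: T1=14  T2=5  T3=22  T4=1  T5=31  T6=9
Turnaround (C−A): T1=14  T2=5  T3=22  T4=1  T5=31  T6=9
Finish order: T4 → T2 → T6 → T1 → T3 → T5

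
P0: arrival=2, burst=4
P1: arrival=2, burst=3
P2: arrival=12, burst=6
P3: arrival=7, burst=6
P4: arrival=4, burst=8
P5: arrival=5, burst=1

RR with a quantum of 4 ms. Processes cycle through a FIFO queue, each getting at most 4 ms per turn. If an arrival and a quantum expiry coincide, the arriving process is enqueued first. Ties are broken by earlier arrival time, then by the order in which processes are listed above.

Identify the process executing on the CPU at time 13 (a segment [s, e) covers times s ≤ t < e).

Timeline: | idle 0-2 | P0 2-6 | P1 6-9 | P4 9-13 | P5 13-14 | P3 14-18 | P2 18-22 | P4 22-26 | P3 26-28 | P2 28-30 |
Completion: P0=6  P1=9  P2=30  P3=28  P4=26  P5=14
Turnaround (C−A): P0=4  P1=7  P2=18  P3=21  P4=22  P5=9

P5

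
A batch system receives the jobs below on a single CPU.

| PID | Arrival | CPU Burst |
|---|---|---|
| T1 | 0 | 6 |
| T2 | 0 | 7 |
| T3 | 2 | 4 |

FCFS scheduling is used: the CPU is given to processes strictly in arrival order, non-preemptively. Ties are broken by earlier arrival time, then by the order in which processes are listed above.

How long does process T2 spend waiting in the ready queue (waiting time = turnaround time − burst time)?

6

Gantt: | T1 0-6 | T2 6-13 | T3 13-17 |
Completion: T1=6  T2=13  T3=17
Turnaround (C−A): T1=6  T2=13  T3=15
Waiting(T2) = turnaround − burst = 13 − 7 = 6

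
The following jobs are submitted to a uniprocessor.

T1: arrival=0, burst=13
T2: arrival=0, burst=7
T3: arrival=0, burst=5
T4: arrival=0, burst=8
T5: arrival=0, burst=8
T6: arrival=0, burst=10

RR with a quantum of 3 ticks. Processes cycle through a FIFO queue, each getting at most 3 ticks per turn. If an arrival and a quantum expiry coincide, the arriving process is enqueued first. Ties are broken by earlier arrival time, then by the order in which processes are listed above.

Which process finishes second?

Gantt: | T1 0-3 | T2 3-6 | T3 6-9 | T4 9-12 | T5 12-15 | T6 15-18 | T1 18-21 | T2 21-24 | T3 24-26 | T4 26-29 | T5 29-32 | T6 32-35 | T1 35-38 | T2 38-39 | T4 39-41 | T5 41-43 | T6 43-46 | T1 46-49 | T6 49-50 | T1 50-51 |
Completion: T1=51  T2=39  T3=26  T4=41  T5=43  T6=50
Turnaround (C−A): T1=51  T2=39  T3=26  T4=41  T5=43  T6=50
Finish order: T3 → T2 → T4 → T5 → T6 → T1

T2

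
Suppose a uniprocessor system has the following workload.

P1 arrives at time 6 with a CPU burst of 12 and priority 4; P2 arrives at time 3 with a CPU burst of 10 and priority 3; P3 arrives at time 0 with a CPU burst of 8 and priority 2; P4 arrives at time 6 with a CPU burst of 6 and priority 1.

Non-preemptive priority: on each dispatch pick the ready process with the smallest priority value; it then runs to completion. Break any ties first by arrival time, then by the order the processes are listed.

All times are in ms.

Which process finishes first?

P3

Timeline: | P3 0-8 | P4 8-14 | P2 14-24 | P1 24-36 |
Completion: P1=36  P2=24  P3=8  P4=14
Finish order: P3 → P4 → P2 → P1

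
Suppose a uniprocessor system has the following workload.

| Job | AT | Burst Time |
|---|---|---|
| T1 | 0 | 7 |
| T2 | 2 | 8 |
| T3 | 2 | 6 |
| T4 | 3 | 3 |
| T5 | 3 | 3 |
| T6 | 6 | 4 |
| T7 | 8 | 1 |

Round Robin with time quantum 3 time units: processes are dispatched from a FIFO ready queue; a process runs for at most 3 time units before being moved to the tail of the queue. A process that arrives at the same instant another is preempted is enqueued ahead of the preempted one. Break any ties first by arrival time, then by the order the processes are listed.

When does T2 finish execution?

Timeline: | T1 0-3 | T2 3-6 | T3 6-9 | T4 9-12 | T5 12-15 | T1 15-18 | T6 18-21 | T2 21-24 | T7 24-25 | T3 25-28 | T1 28-29 | T6 29-30 | T2 30-32 |
Completion: T1=29  T2=32  T3=28  T4=12  T5=15  T6=30  T7=25
Turnaround (C−A): T1=29  T2=30  T3=26  T4=9  T5=12  T6=24  T7=17

32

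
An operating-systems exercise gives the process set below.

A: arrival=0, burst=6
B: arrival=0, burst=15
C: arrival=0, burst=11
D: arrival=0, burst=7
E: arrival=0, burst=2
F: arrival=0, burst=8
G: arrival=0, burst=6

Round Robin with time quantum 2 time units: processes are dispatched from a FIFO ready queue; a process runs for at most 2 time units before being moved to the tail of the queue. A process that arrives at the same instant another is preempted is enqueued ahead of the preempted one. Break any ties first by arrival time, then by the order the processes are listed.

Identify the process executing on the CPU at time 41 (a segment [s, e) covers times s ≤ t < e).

Schedule: | A 0-2 | B 2-4 | C 4-6 | D 6-8 | E 8-10 | F 10-12 | G 12-14 | A 14-16 | B 16-18 | C 18-20 | D 20-22 | F 22-24 | G 24-26 | A 26-28 | B 28-30 | C 30-32 | D 32-34 | F 34-36 | G 36-38 | B 38-40 | C 40-42 | D 42-43 | F 43-45 | B 45-47 | C 47-49 | B 49-51 | C 51-52 | B 52-55 |
Completion: A=28  B=55  C=52  D=43  E=10  F=45  G=38

C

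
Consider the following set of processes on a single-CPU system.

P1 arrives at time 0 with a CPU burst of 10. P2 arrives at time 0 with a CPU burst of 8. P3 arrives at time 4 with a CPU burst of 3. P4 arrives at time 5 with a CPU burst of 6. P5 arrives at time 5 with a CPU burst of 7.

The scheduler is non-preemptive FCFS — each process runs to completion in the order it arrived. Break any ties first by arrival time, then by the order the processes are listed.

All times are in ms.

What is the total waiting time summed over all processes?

Gantt: | P1 0-10 | P2 10-18 | P3 18-21 | P4 21-27 | P5 27-34 |
Completion: P1=10  P2=18  P3=21  P4=27  P5=34
Turnaround (C−A): P1=10  P2=18  P3=17  P4=22  P5=29
Waiting = turnaround − burst: P1=0, P2=10, P3=14, P4=16, P5=22
Total waiting = 0 + 10 + 14 + 16 + 22 = 62

62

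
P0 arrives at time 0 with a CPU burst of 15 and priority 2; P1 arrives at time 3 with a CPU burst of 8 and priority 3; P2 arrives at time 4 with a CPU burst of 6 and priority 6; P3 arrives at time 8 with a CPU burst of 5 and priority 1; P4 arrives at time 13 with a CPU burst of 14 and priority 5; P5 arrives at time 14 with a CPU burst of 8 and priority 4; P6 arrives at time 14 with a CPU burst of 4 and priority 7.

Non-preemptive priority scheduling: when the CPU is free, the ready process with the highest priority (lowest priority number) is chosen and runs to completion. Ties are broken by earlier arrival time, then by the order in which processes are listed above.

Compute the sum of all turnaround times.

Schedule: | P0 0-15 | P3 15-20 | P1 20-28 | P5 28-36 | P4 36-50 | P2 50-56 | P6 56-60 |
Completion: P0=15  P1=28  P2=56  P3=20  P4=50  P5=36  P6=60
Turnaround = completion − arrival: P0=15, P1=25, P2=52, P3=12, P4=37, P5=22, P6=46
Total turnaround = 15 + 25 + 52 + 12 + 37 + 22 + 46 = 209

209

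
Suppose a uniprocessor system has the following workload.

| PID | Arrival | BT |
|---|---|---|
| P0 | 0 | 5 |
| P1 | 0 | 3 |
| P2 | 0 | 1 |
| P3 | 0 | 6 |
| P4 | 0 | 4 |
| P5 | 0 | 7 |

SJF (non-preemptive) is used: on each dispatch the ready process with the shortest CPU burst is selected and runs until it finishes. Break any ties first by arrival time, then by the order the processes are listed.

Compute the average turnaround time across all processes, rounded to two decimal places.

11.83

Gantt: | P2 0-1 | P1 1-4 | P4 4-8 | P0 8-13 | P3 13-19 | P5 19-26 |
Completion: P0=13  P1=4  P2=1  P3=19  P4=8  P5=26
Turnaround times: P0=13, P1=4, P2=1, P3=19, P4=8, P5=26
Average turnaround = (13+4+1+19+8+26) / 6 = 71/6 = 11.83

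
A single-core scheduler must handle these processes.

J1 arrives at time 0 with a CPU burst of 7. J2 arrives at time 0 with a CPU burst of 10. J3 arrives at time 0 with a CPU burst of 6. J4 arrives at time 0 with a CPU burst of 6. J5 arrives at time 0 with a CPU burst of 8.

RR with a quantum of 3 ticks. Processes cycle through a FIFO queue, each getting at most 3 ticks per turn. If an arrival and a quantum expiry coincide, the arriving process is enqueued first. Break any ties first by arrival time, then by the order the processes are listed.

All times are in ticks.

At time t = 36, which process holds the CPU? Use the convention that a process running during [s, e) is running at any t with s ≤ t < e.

J2

Timeline: | J1 0-3 | J2 3-6 | J3 6-9 | J4 9-12 | J5 12-15 | J1 15-18 | J2 18-21 | J3 21-24 | J4 24-27 | J5 27-30 | J1 30-31 | J2 31-34 | J5 34-36 | J2 36-37 |
Completion: J1=31  J2=37  J3=24  J4=27  J5=36
Turnaround (C−A): J1=31  J2=37  J3=24  J4=27  J5=36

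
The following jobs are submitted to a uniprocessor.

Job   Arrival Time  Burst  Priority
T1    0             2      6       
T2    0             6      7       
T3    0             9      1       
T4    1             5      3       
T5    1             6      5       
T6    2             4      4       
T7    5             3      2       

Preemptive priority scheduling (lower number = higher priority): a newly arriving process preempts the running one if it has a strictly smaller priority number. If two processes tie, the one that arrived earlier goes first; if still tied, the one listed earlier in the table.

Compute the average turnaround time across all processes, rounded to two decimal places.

Gantt: | T3 0-9 | T7 9-12 | T4 12-17 | T6 17-21 | T5 21-27 | T1 27-29 | T2 29-35 |
Completion: T1=29  T2=35  T3=9  T4=17  T5=27  T6=21  T7=12
Turnaround (C−A): T1=29  T2=35  T3=9  T4=16  T5=26  T6=19  T7=7
Turnaround times: T1=29, T2=35, T3=9, T4=16, T5=26, T6=19, T7=7
Average turnaround = (29+35+9+16+26+19+7) / 7 = 141/7 = 20.14

20.14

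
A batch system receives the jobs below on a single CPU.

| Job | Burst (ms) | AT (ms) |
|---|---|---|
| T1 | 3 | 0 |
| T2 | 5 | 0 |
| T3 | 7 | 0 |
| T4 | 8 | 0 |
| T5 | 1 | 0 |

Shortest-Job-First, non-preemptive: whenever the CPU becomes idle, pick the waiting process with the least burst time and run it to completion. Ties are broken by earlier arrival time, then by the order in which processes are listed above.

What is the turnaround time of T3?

Gantt: | T5 0-1 | T1 1-4 | T2 4-9 | T3 9-16 | T4 16-24 |
Completion: T1=4  T2=9  T3=16  T4=24  T5=1
Turnaround (C−A): T1=4  T2=9  T3=16  T4=24  T5=1
Turnaround(T3) = completion − arrival = 16 − 0 = 16

16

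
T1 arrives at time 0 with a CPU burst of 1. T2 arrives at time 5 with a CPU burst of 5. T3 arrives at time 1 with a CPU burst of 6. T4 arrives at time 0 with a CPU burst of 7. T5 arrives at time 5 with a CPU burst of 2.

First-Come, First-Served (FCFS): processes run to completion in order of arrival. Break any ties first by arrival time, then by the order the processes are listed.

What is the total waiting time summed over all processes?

Schedule: | T1 0-1 | T4 1-8 | T3 8-14 | T2 14-19 | T5 19-21 |
Completion: T1=1  T2=19  T3=14  T4=8  T5=21
Turnaround (C−A): T1=1  T2=14  T3=13  T4=8  T5=16
Waiting = turnaround − burst: T1=0, T2=9, T3=7, T4=1, T5=14
Total waiting = 0 + 9 + 7 + 1 + 14 = 31

31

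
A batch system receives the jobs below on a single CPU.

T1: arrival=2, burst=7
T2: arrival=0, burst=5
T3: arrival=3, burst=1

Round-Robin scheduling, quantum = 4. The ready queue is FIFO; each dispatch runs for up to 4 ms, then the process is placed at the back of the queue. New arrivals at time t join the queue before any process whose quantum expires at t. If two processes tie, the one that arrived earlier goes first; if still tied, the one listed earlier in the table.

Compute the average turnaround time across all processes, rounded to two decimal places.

9.00

Gantt: | T2 0-4 | T1 4-8 | T3 8-9 | T2 9-10 | T1 10-13 |
Completion: T1=13  T2=10  T3=9
Turnaround (C−A): T1=11  T2=10  T3=6
Turnaround times: T1=11, T2=10, T3=6
Average turnaround = (11+10+6) / 3 = 27/3 = 9.00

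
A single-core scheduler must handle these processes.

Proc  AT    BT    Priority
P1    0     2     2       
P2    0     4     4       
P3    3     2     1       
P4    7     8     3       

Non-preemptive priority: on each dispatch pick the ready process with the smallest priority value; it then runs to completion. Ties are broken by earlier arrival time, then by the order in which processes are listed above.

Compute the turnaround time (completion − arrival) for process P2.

6

Schedule: | P1 0-2 | P2 2-6 | P3 6-8 | P4 8-16 |
Completion: P1=2  P2=6  P3=8  P4=16
Turnaround (C−A): P1=2  P2=6  P3=5  P4=9
Turnaround(P2) = completion − arrival = 6 − 0 = 6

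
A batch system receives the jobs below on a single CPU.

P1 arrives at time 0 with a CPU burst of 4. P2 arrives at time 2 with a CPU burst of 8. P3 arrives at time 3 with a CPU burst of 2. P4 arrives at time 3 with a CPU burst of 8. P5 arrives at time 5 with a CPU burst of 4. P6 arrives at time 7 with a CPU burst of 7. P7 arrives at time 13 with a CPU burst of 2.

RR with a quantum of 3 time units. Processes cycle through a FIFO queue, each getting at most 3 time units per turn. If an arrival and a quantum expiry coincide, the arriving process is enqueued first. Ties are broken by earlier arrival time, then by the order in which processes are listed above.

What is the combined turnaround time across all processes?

Schedule: | P1 0-3 | P2 3-6 | P3 6-8 | P4 8-11 | P1 11-12 | P5 12-15 | P2 15-18 | P6 18-21 | P4 21-24 | P7 24-26 | P5 26-27 | P2 27-29 | P6 29-32 | P4 32-34 | P6 34-35 |
Completion: P1=12  P2=29  P3=8  P4=34  P5=27  P6=35  P7=26
Turnaround (C−A): P1=12  P2=27  P3=5  P4=31  P5=22  P6=28  P7=13
Turnaround = completion − arrival: P1=12, P2=27, P3=5, P4=31, P5=22, P6=28, P7=13
Total turnaround = 12 + 27 + 5 + 31 + 22 + 28 + 13 = 138

138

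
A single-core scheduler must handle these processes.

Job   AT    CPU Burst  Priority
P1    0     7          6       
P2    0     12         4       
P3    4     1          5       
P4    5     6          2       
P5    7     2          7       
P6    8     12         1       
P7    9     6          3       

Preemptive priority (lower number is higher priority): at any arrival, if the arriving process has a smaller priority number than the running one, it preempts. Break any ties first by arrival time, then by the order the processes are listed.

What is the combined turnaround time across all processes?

202

Gantt: | P2 0-5 | P4 5-8 | P6 8-20 | P4 20-23 | P7 23-29 | P2 29-36 | P3 36-37 | P1 37-44 | P5 44-46 |
Completion: P1=44  P2=36  P3=37  P4=23  P5=46  P6=20  P7=29
Turnaround (C−A): P1=44  P2=36  P3=33  P4=18  P5=39  P6=12  P7=20
Turnaround = completion − arrival: P1=44, P2=36, P3=33, P4=18, P5=39, P6=12, P7=20
Total turnaround = 44 + 36 + 33 + 18 + 39 + 12 + 20 = 202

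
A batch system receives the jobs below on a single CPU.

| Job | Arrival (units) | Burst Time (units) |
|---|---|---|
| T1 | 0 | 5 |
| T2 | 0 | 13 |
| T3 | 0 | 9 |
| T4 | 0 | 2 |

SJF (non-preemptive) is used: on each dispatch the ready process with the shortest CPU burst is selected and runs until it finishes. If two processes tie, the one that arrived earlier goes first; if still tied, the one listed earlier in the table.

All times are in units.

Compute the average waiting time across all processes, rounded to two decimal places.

6.25

Timeline: | T4 0-2 | T1 2-7 | T3 7-16 | T2 16-29 |
Completion: T1=7  T2=29  T3=16  T4=2
Turnaround (C−A): T1=7  T2=29  T3=16  T4=2
Waiting times: T1=2, T2=16, T3=7, T4=0
Average waiting = (2+16+7+0) / 4 = 25/4 = 6.25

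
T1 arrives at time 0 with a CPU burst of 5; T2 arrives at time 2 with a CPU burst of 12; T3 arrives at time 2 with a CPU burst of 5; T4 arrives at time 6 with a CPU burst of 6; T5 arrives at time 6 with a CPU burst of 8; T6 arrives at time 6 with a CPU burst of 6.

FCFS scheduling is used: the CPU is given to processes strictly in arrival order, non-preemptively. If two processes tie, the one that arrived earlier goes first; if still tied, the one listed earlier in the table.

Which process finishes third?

Gantt: | T1 0-5 | T2 5-17 | T3 17-22 | T4 22-28 | T5 28-36 | T6 36-42 |
Completion: T1=5  T2=17  T3=22  T4=28  T5=36  T6=42
Turnaround (C−A): T1=5  T2=15  T3=20  T4=22  T5=30  T6=36
Finish order: T1 → T2 → T3 → T4 → T5 → T6

T3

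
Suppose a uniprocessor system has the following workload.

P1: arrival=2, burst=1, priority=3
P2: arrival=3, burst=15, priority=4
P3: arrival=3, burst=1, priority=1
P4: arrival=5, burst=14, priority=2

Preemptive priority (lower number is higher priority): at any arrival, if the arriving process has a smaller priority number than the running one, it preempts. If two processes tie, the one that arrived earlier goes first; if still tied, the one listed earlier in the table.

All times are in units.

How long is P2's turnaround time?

30

Schedule: | idle 0-2 | P1 2-3 | P3 3-4 | P2 4-5 | P4 5-19 | P2 19-33 |
Completion: P1=3  P2=33  P3=4  P4=19
Turnaround (C−A): P1=1  P2=30  P3=1  P4=14
Turnaround(P2) = completion − arrival = 33 − 3 = 30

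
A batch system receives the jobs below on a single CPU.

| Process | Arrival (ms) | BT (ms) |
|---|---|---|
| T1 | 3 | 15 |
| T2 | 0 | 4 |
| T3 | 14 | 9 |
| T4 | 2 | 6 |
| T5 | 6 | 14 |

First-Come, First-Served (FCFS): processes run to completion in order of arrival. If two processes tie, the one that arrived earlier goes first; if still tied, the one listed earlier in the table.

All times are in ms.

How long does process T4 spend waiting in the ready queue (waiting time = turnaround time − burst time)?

2

Gantt: | T2 0-4 | T4 4-10 | T1 10-25 | T5 25-39 | T3 39-48 |
Completion: T1=25  T2=4  T3=48  T4=10  T5=39
Turnaround (C−A): T1=22  T2=4  T3=34  T4=8  T5=33
Waiting(T4) = turnaround − burst = 8 − 6 = 2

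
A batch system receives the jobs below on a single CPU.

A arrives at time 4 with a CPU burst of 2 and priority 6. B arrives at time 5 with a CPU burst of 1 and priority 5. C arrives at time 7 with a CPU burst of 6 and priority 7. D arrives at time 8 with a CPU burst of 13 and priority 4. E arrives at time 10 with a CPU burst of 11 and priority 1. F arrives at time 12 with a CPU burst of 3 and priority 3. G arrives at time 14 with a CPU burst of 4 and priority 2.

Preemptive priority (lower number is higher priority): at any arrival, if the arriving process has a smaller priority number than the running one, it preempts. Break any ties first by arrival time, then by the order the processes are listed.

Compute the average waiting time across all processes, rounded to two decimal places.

Gantt: | idle 0-4 | A 4-5 | B 5-6 | A 6-7 | C 7-8 | D 8-10 | E 10-21 | G 21-25 | F 25-28 | D 28-39 | C 39-44 |
Completion: A=7  B=6  C=44  D=39  E=21  F=28  G=25
Waiting times: A=1, B=0, C=31, D=18, E=0, F=13, G=7
Average waiting = (1+0+31+18+0+13+7) / 7 = 70/7 = 10.00

10.00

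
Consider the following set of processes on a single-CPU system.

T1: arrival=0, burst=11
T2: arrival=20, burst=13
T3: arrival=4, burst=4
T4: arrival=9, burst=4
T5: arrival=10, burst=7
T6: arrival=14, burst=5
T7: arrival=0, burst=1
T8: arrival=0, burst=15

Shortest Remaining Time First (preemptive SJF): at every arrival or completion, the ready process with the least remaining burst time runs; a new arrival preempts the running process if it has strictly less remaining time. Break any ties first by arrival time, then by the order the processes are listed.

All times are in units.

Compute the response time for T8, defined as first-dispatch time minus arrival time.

45

Gantt: | T7 0-1 | T1 1-4 | T3 4-8 | T1 8-9 | T4 9-13 | T1 13-14 | T6 14-19 | T1 19-25 | T5 25-32 | T2 32-45 | T8 45-60 |
Completion: T1=25  T2=45  T3=8  T4=13  T5=32  T6=19  T7=1  T8=60
Response(T8) = first start − arrival = 45 − 0 = 45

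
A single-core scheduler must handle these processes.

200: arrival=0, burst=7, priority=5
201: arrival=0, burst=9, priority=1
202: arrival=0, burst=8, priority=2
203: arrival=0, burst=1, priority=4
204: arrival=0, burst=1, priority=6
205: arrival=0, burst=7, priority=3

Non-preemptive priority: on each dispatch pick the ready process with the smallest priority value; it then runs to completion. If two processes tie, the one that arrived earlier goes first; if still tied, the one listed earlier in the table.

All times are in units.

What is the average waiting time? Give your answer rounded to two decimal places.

17.83

Timeline: | 201 0-9 | 202 9-17 | 205 17-24 | 203 24-25 | 200 25-32 | 204 32-33 |
Completion: 200=32  201=9  202=17  203=25  204=33  205=24
Turnaround (C−A): 200=32  201=9  202=17  203=25  204=33  205=24
Waiting times: 200=25, 201=0, 202=9, 203=24, 204=32, 205=17
Average waiting = (25+0+9+24+32+17) / 6 = 107/6 = 17.83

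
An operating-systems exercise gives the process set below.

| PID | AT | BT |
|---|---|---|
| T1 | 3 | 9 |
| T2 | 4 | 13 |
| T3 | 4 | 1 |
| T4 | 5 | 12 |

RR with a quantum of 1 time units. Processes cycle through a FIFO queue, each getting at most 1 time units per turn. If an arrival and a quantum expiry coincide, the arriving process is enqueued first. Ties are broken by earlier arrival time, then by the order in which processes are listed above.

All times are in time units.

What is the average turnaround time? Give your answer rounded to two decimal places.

23.25

Gantt: | idle 0-3 | T1 3-4 | T2 4-5 | T3 5-6 | T1 6-7 | T4 7-8 | T2 8-9 | T1 9-10 | T4 10-11 | T2 11-12 | T1 12-13 | T4 13-14 | T2 14-15 | T1 15-16 | T4 16-17 | T2 17-18 | T1 18-19 | T4 19-20 | T2 20-21 | T1 21-22 | T4 22-23 | T2 23-24 | T1 24-25 | T4 25-26 | T2 26-27 | T1 27-28 | T4 28-29 | T2 29-30 | T4 30-31 | T2 31-32 | T4 32-33 | T2 33-34 | T4 34-35 | T2 35-36 | T4 36-37 | T2 37-38 |
Completion: T1=28  T2=38  T3=6  T4=37
Turnaround times: T1=25, T2=34, T3=2, T4=32
Average turnaround = (25+34+2+32) / 4 = 93/4 = 23.25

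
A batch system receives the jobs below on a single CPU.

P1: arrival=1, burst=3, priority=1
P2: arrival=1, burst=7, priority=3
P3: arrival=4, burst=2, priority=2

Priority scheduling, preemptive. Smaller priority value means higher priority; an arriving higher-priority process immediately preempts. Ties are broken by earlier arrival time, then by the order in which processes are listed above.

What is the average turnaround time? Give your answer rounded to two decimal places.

Schedule: | idle 0-1 | P1 1-4 | P3 4-6 | P2 6-13 |
Completion: P1=4  P2=13  P3=6
Turnaround (C−A): P1=3  P2=12  P3=2
Turnaround times: P1=3, P2=12, P3=2
Average turnaround = (3+12+2) / 3 = 17/3 = 5.67

5.67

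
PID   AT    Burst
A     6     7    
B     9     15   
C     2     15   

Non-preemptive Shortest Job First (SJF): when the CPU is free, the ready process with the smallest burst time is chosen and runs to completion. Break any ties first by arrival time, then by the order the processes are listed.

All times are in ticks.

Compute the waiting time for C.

Schedule: | idle 0-2 | C 2-17 | A 17-24 | B 24-39 |
Completion: A=24  B=39  C=17
Waiting(C) = turnaround − burst = 15 − 15 = 0

0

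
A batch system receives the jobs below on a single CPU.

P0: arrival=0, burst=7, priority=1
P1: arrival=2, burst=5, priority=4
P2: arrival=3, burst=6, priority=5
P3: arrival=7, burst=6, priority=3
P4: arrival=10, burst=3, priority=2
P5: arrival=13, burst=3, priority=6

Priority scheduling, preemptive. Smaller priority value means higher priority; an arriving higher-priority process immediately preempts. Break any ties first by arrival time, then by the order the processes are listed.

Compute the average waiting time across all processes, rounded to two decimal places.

8.17

Timeline: | P0 0-7 | P3 7-10 | P4 10-13 | P3 13-16 | P1 16-21 | P2 21-27 | P5 27-30 |
Completion: P0=7  P1=21  P2=27  P3=16  P4=13  P5=30
Turnaround (C−A): P0=7  P1=19  P2=24  P3=9  P4=3  P5=17
Waiting times: P0=0, P1=14, P2=18, P3=3, P4=0, P5=14
Average waiting = (0+14+18+3+0+14) / 6 = 49/6 = 8.17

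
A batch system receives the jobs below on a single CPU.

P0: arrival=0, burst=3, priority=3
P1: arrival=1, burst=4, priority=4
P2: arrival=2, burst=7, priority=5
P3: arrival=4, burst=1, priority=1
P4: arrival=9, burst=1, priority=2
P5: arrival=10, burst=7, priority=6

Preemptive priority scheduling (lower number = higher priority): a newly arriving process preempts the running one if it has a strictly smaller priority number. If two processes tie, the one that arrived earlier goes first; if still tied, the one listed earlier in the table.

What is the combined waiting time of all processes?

Schedule: | P0 0-3 | P1 3-4 | P3 4-5 | P1 5-8 | P2 8-9 | P4 9-10 | P2 10-16 | P5 16-23 |
Completion: P0=3  P1=8  P2=16  P3=5  P4=10  P5=23
Turnaround (C−A): P0=3  P1=7  P2=14  P3=1  P4=1  P5=13
Waiting = turnaround − burst: P0=0, P1=3, P2=7, P3=0, P4=0, P5=6
Total waiting = 0 + 3 + 7 + 0 + 0 + 6 = 16

16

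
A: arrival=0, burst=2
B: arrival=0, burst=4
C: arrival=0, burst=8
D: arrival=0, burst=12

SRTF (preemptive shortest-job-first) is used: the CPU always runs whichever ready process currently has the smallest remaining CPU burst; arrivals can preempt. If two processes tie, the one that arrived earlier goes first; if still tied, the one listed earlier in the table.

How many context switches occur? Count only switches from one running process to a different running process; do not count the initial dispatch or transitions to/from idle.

3

Schedule: | A 0-2 | B 2-6 | C 6-14 | D 14-26 |
Completion: A=2  B=6  C=14  D=26
Turnaround (C−A): A=2  B=6  C=14  D=26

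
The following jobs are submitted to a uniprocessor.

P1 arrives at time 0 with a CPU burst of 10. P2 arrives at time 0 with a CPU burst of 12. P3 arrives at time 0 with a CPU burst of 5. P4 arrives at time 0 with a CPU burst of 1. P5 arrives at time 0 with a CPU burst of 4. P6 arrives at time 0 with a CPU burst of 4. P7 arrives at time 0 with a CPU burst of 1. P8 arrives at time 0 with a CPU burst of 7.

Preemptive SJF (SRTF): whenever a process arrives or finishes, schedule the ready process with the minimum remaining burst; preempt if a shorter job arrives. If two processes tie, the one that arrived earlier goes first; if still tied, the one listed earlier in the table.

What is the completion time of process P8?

Timeline: | P4 0-1 | P7 1-2 | P5 2-6 | P6 6-10 | P3 10-15 | P8 15-22 | P1 22-32 | P2 32-44 |
Completion: P1=32  P2=44  P3=15  P4=1  P5=6  P6=10  P7=2  P8=22
Turnaround (C−A): P1=32  P2=44  P3=15  P4=1  P5=6  P6=10  P7=2  P8=22

22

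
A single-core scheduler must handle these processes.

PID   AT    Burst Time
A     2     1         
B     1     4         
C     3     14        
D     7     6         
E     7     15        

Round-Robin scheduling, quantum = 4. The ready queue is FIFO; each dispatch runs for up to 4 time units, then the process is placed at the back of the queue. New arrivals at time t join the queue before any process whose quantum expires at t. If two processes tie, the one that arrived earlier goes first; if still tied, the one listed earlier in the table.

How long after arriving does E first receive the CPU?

Schedule: | idle 0-1 | B 1-5 | A 5-6 | C 6-10 | D 10-14 | E 14-18 | C 18-22 | D 22-24 | E 24-28 | C 28-32 | E 32-36 | C 36-38 | E 38-41 |
Completion: A=6  B=5  C=38  D=24  E=41
Turnaround (C−A): A=4  B=4  C=35  D=17  E=34
Response(E) = first start − arrival = 14 − 7 = 7

7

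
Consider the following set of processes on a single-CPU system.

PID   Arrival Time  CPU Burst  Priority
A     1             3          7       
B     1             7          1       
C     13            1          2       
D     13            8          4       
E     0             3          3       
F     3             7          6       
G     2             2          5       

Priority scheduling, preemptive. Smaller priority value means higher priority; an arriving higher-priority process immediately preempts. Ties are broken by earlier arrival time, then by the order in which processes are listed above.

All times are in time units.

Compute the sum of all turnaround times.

92

Timeline: | E 0-1 | B 1-8 | E 8-10 | G 10-12 | F 12-13 | C 13-14 | D 14-22 | F 22-28 | A 28-31 |
Completion: A=31  B=8  C=14  D=22  E=10  F=28  G=12
Turnaround (C−A): A=30  B=7  C=1  D=9  E=10  F=25  G=10
Turnaround = completion − arrival: A=30, B=7, C=1, D=9, E=10, F=25, G=10
Total turnaround = 30 + 7 + 1 + 9 + 10 + 25 + 10 = 92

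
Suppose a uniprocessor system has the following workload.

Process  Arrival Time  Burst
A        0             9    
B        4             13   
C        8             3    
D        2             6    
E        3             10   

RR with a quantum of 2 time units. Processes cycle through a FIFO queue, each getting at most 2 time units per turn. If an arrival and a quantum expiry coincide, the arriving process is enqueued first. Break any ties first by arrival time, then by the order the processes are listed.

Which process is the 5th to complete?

Gantt: | A 0-2 | D 2-4 | A 4-6 | E 6-8 | B 8-10 | D 10-12 | A 12-14 | C 14-16 | E 16-18 | B 18-20 | D 20-22 | A 22-24 | C 24-25 | E 25-27 | B 27-29 | A 29-30 | E 30-32 | B 32-34 | E 34-36 | B 36-41 |
Completion: A=30  B=41  C=25  D=22  E=36
Turnaround (C−A): A=30  B=37  C=17  D=20  E=33
Finish order: D → C → A → E → B

B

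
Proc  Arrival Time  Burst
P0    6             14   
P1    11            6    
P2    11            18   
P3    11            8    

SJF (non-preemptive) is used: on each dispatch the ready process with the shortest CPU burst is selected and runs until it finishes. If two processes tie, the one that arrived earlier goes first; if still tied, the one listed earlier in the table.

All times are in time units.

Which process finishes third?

Timeline: | idle 0-6 | P0 6-20 | P1 20-26 | P3 26-34 | P2 34-52 |
Completion: P0=20  P1=26  P2=52  P3=34
Finish order: P0 → P1 → P3 → P2

P3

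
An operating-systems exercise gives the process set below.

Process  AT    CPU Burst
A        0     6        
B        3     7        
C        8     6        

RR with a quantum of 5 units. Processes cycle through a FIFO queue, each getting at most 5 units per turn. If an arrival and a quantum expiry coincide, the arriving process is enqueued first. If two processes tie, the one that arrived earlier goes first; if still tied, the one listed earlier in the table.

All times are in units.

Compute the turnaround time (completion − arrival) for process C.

11

Gantt: | A 0-5 | B 5-10 | A 10-11 | C 11-16 | B 16-18 | C 18-19 |
Completion: A=11  B=18  C=19
Turnaround (C−A): A=11  B=15  C=11
Turnaround(C) = completion − arrival = 19 − 8 = 11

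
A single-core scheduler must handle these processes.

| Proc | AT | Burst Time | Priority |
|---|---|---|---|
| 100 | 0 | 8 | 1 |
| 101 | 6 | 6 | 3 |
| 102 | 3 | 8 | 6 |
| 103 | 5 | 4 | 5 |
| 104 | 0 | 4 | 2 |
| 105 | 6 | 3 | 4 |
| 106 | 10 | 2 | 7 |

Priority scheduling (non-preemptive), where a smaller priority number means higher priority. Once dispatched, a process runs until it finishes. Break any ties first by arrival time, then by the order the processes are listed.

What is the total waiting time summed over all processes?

Timeline: | 100 0-8 | 104 8-12 | 101 12-18 | 105 18-21 | 103 21-25 | 102 25-33 | 106 33-35 |
Completion: 100=8  101=18  102=33  103=25  104=12  105=21  106=35
Turnaround (C−A): 100=8  101=12  102=30  103=20  104=12  105=15  106=25
Waiting = turnaround − burst: 100=0, 101=6, 102=22, 103=16, 104=8, 105=12, 106=23
Total waiting = 0 + 6 + 22 + 16 + 8 + 12 + 23 = 87

87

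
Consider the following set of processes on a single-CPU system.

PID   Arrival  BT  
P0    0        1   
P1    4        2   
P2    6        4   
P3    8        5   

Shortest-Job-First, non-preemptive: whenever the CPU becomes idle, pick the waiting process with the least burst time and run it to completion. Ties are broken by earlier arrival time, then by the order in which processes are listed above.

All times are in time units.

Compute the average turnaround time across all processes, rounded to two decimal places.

Timeline: | P0 0-1 | idle 1-4 | P1 4-6 | P2 6-10 | P3 10-15 |
Completion: P0=1  P1=6  P2=10  P3=15
Turnaround times: P0=1, P1=2, P2=4, P3=7
Average turnaround = (1+2+4+7) / 4 = 14/4 = 3.50

3.50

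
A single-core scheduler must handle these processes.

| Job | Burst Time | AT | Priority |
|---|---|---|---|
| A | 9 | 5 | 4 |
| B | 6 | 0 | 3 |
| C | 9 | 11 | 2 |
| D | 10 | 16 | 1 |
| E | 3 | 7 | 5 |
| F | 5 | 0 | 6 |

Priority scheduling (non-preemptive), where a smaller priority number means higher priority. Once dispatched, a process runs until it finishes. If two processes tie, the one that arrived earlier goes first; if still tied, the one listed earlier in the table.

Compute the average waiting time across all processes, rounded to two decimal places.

Gantt: | B 0-6 | A 6-15 | C 15-24 | D 24-34 | E 34-37 | F 37-42 |
Completion: A=15  B=6  C=24  D=34  E=37  F=42
Turnaround (C−A): A=10  B=6  C=13  D=18  E=30  F=42
Waiting times: A=1, B=0, C=4, D=8, E=27, F=37
Average waiting = (1+0+4+8+27+37) / 6 = 77/6 = 12.83

12.83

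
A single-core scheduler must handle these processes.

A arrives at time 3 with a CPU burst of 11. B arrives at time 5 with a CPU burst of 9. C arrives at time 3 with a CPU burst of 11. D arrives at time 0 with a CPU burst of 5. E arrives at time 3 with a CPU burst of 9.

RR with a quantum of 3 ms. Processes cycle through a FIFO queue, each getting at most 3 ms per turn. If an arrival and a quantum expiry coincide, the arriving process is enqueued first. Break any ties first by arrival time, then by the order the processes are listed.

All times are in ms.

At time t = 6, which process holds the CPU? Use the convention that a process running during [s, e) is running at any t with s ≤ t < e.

C

Gantt: | D 0-3 | A 3-6 | C 6-9 | E 9-12 | D 12-14 | B 14-17 | A 17-20 | C 20-23 | E 23-26 | B 26-29 | A 29-32 | C 32-35 | E 35-38 | B 38-41 | A 41-43 | C 43-45 |
Completion: A=43  B=41  C=45  D=14  E=38
Turnaround (C−A): A=40  B=36  C=42  D=14  E=35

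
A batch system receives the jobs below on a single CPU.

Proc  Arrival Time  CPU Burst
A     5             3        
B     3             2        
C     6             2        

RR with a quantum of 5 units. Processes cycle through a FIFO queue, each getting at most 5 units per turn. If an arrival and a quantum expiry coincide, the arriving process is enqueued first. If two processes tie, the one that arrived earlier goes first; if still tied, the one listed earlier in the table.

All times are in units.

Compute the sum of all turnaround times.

Schedule: | idle 0-3 | B 3-5 | A 5-8 | C 8-10 |
Completion: A=8  B=5  C=10
Turnaround = completion − arrival: A=3, B=2, C=4
Total turnaround = 3 + 2 + 4 = 9

9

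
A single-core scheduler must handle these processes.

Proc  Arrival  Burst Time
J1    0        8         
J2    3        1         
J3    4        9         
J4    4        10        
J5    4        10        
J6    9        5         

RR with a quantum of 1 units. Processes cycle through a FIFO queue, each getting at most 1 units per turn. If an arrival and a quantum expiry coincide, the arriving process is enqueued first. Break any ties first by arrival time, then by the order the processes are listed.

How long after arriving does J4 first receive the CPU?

Schedule: | J1 0-3 | J2 3-4 | J1 4-5 | J3 5-6 | J4 6-7 | J5 7-8 | J1 8-9 | J3 9-10 | J4 10-11 | J5 11-12 | J6 12-13 | J1 13-14 | J3 14-15 | J4 15-16 | J5 16-17 | J6 17-18 | J1 18-19 | J3 19-20 | J4 20-21 | J5 21-22 | J6 22-23 | J1 23-24 | J3 24-25 | J4 25-26 | J5 26-27 | J6 27-28 | J3 28-29 | J4 29-30 | J5 30-31 | J6 31-32 | J3 32-33 | J4 33-34 | J5 34-35 | J3 35-36 | J4 36-37 | J5 37-38 | J3 38-39 | J4 39-40 | J5 40-41 | J4 41-42 | J5 42-43 |
Completion: J1=24  J2=4  J3=39  J4=42  J5=43  J6=32
Turnaround (C−A): J1=24  J2=1  J3=35  J4=38  J5=39  J6=23
Response(J4) = first start − arrival = 6 − 4 = 2

2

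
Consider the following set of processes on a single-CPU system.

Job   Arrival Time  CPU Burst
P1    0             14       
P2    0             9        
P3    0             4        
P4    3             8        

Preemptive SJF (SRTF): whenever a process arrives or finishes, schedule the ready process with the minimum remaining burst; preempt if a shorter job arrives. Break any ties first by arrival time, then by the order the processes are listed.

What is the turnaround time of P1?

Timeline: | P3 0-4 | P4 4-12 | P2 12-21 | P1 21-35 |
Completion: P1=35  P2=21  P3=4  P4=12
Turnaround (C−A): P1=35  P2=21  P3=4  P4=9
Turnaround(P1) = completion − arrival = 35 − 0 = 35

35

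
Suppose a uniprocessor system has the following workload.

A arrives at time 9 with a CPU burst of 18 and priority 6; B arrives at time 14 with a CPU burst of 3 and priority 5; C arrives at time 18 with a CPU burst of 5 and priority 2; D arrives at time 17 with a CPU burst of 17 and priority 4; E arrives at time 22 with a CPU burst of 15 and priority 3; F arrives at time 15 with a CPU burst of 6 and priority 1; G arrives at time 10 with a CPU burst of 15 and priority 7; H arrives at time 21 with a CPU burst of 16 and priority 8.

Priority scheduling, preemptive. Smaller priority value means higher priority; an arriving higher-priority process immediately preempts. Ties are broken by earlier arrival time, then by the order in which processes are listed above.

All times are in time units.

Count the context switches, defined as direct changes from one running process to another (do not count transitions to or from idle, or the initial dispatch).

Timeline: | idle 0-9 | A 9-14 | B 14-15 | F 15-21 | C 21-26 | E 26-41 | D 41-58 | B 58-60 | A 60-73 | G 73-88 | H 88-104 |
Completion: A=73  B=60  C=26  D=58  E=41  F=21  G=88  H=104
Turnaround (C−A): A=64  B=46  C=8  D=41  E=19  F=6  G=78  H=83

9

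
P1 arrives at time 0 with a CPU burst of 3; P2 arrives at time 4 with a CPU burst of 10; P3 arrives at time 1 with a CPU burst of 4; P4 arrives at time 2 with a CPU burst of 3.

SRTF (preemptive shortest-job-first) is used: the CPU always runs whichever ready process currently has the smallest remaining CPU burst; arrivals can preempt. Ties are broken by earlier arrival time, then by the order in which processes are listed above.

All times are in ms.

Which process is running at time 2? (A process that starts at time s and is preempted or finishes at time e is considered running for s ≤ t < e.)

Timeline: | P1 0-3 | P4 3-6 | P3 6-10 | P2 10-20 |
Completion: P1=3  P2=20  P3=10  P4=6
Turnaround (C−A): P1=3  P2=16  P3=9  P4=4

P1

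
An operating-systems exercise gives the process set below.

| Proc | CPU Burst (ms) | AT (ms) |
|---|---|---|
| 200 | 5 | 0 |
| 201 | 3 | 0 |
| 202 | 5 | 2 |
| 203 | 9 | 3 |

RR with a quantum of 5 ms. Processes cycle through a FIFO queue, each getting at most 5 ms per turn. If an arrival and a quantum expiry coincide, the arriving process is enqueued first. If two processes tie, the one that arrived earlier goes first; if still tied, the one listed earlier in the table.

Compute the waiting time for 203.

Gantt: | 200 0-5 | 201 5-8 | 202 8-13 | 203 13-22 |
Completion: 200=5  201=8  202=13  203=22
Turnaround (C−A): 200=5  201=8  202=11  203=19
Waiting(203) = turnaround − burst = 19 − 9 = 10

10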